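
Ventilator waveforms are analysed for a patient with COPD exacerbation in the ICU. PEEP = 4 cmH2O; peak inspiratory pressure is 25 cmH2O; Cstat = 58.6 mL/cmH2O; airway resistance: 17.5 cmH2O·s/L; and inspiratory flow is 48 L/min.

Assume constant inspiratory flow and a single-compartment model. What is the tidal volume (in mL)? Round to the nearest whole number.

Flow: 48 L/min ÷ 60 = 0.8 L/s.
Equation of motion (constant flow): PIP = Vt/C + R·V̇ + PEEP.
Vt/C = PIP − R·V̇ − PEEP = 25 − 14.0 − 4 = 7.0 cmH2O.
Vt = C × 7.0 = 58.6 × 7.0 = 410.2 mL.

410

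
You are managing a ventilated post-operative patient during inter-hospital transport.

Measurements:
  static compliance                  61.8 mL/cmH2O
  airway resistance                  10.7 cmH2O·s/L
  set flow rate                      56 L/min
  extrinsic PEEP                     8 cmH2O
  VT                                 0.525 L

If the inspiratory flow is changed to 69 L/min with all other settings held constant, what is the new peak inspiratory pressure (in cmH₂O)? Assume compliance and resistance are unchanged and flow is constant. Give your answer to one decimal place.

Flow: 56 L/min ÷ 60 = 0.9333 L/s.
New flow: 69 L/min ÷ 60 = 1.15 L/s.
PIP = Vt/C + R·V̇ + PEEP (constant-flow equation of motion).
Only the resistive term changes: ΔPIP = R × ΔV̇ = 10.7 × (1.15 − 0.9333) = 10.7 × 0.2167 = 2.319 cmH2O.
Original PIP = 525/61.8 + 10.7×0.9333 + 8 = 26.481 cmH2O; new PIP = 26.481 + (2.319) = 28.8 cmH2O.

28.8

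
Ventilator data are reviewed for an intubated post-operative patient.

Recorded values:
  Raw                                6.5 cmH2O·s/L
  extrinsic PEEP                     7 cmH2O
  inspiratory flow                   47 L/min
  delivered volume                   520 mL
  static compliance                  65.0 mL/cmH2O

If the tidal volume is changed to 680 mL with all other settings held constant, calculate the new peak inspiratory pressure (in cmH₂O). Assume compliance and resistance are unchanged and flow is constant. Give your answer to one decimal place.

Flow: 47 L/min ÷ 60 = 0.7833 L/s.
PIP = Vt/C + R·V̇ + PEEP (constant-flow equation of motion).
Only the elastic term changes: ΔPIP = ΔVt / C = (680 − 520) / 65.0 = 2.462 cmH2O.
Original PIP = 520/65.0 + 6.5×0.7833 + 7 = 20.091 cmH2O; new PIP = 20.091 + (2.462) = 22.553 cmH2O.

22.6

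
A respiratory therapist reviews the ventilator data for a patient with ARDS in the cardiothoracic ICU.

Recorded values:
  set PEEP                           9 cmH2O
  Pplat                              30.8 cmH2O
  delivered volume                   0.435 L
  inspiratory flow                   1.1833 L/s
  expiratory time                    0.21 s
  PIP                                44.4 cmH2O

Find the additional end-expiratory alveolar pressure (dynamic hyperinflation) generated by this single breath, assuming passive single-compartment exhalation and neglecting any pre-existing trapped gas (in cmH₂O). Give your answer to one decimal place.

R = (PIP − Pplat)/V̇ = (44.4 − 30.8) / 1.1833 = 13.6/1.1833 = 11.493 cmH2O·s/L.
C = Vt/(Pplat − PEEP) = 435.0 / (30.8 − 9) = 435.0/21.8 = 19.954 mL/cmH2O.
τ = R × C = 11.493 × 0.01995 L/cmH2O = 0.2293 s.
Fraction remaining = e^(−Te/τ) = e^(−0.21/0.2293) = 0.4002; trapped volume = 435.0 × 0.4002 = 174.09 mL.
Additional alveolar pressure from trapping ≈ V_trapped / C = 174.09 / 19.954 = 8.725 cmH2O.

8.7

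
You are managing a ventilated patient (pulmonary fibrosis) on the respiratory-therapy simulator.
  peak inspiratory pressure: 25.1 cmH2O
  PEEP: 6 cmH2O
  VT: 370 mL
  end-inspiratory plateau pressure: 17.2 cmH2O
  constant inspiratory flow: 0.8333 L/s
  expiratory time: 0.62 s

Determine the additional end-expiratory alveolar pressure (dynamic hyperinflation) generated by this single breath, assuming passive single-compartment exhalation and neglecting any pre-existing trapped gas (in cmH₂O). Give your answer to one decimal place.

1.5

R = (PIP − Pplat)/V̇ = (25.1 − 17.2) / 0.8333 = 7.9/0.8333 = 9.48 cmH2O·s/L.
C = Vt/(Pplat − PEEP) = 370.0 / (17.2 − 6) = 370.0/11.2 = 33.036 mL/cmH2O.
τ = R × C = 9.48 × 0.03304 L/cmH2O = 0.3132 s.
Fraction remaining = e^(−Te/τ) = e^(−0.62/0.3132) = 0.1381; trapped volume = 370.0 × 0.1381 = 51.097 mL.
Additional alveolar pressure from trapping ≈ V_trapped / C = 51.097 / 33.036 = 1.547 cmH2O.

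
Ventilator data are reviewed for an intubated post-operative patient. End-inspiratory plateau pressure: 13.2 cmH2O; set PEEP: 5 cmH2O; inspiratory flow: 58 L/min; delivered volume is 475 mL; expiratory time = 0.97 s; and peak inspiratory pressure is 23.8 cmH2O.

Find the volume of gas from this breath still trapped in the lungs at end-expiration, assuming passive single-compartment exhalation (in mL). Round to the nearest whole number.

103

Flow: 58 L/min ÷ 60 = 0.9667 L/s.
R = (PIP − Pplat)/V̇ = (23.8 − 13.2) / 0.9667 = 10.6/0.9667 = 10.965 cmH2O·s/L.
C = Vt/(Pplat − PEEP) = 475.0 / (13.2 − 5) = 475.0/8.2 = 57.927 mL/cmH2O.
τ = R × C = 10.965 × 0.05793 L/cmH2O = 0.6352 s.
Fraction remaining = e^(−Te/τ) = e^(−0.97/0.6352) = 0.2172.
Trapped volume = 475.0 × 0.2172 = 103.17 mL.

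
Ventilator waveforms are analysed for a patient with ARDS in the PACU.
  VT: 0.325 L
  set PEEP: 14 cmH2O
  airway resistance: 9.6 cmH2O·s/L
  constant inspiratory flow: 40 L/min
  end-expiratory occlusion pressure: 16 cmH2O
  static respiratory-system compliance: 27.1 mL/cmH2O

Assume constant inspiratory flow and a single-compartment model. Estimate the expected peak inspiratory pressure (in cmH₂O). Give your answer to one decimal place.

34.4

Flow: 40 L/min ÷ 60 = 0.6667 L/s.
Total PEEP = 16 cmH2O (set 14 + intrinsic 2); this is the baseline alveolar pressure.
Equation of motion (constant flow): PIP = Vt/C + R·V̇ + PEEP.
PIP = 325/27.1 + 9.6×0.6667 + 16 = 11.993 + 6.4 + 16 = 34.393 cmH2O.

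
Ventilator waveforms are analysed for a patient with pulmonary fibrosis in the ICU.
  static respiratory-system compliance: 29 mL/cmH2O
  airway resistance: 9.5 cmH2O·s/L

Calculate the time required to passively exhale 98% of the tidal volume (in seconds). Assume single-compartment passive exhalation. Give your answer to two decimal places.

τ = R × C = 9.5 × 29 mL/cmH2O = 9.5 × 0.029 L/cmH2O = 0.2755 s.
Exhaled fraction f = 1 − e^(−t/τ) → t = −τ·ln(1 − f) = −0.2755·ln(0.02) = 1.078 s.

1.08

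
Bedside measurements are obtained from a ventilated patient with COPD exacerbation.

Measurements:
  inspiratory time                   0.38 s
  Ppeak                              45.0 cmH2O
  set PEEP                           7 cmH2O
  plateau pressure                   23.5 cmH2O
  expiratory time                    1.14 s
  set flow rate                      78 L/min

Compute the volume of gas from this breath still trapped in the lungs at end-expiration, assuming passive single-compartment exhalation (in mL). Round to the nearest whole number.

49

Flow: 78 L/min ÷ 60 = 1.3 L/s.
Vt = flow × Ti = 1.3 L/s × 0.38 s × 1000 mL/L = 494.0 mL.
R = (PIP − Pplat)/V̇ = (45.0 − 23.5) / 1.3 = 21.5/1.3 = 16.538 cmH2O·s/L.
C = Vt/(Pplat − PEEP) = 494.0 / (23.5 − 7) = 494.0/16.5 = 29.939 mL/cmH2O.
τ = R × C = 16.538 × 0.02994 L/cmH2O = 0.4951 s.
Fraction remaining = e^(−Te/τ) = e^(−1.14/0.4951) = 0.1.
Trapped volume = 494.0 × 0.1 = 49.4 mL.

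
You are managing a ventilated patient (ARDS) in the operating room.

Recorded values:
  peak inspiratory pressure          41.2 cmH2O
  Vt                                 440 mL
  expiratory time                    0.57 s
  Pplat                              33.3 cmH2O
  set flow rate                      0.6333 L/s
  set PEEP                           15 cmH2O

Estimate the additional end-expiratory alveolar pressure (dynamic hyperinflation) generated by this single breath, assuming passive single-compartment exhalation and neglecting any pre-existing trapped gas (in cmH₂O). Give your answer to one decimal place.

2.7

R = (PIP − Pplat)/V̇ = (41.2 − 33.3) / 0.6333 = 7.9/0.6333 = 12.474 cmH2O·s/L.
C = Vt/(Pplat − PEEP) = 440.0 / (33.3 − 15) = 440.0/18.3 = 24.044 mL/cmH2O.
τ = R × C = 12.474 × 0.02404 L/cmH2O = 0.2999 s.
Fraction remaining = e^(−Te/τ) = e^(−0.57/0.2999) = 0.1495; trapped volume = 440.0 × 0.1495 = 65.78 mL.
Additional alveolar pressure from trapping ≈ V_trapped / C = 65.78 / 24.044 = 2.736 cmH2O.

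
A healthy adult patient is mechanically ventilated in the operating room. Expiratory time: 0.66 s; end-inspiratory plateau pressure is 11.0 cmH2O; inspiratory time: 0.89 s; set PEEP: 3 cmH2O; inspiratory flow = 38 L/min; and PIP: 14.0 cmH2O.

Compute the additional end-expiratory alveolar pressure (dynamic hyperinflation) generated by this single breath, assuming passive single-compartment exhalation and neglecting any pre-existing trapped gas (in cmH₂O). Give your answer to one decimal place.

Flow: 38 L/min ÷ 60 = 0.6333 L/s.
Vt = flow × Ti = 0.6333 L/s × 0.89 s × 1000 mL/L = 563.64 mL.
R = (PIP − Pplat)/V̇ = (14.0 − 11.0) / 0.6333 = 3.0/0.6333 = 4.737 cmH2O·s/L.
C = Vt/(Pplat − PEEP) = 563.64 / (11.0 − 3) = 563.64/8.0 = 70.455 mL/cmH2O.
τ = R × C = 4.737 × 0.07046 L/cmH2O = 0.3338 s.
Fraction remaining = e^(−Te/τ) = e^(−0.66/0.3338) = 0.1385; trapped volume = 563.64 × 0.1385 = 78.064 mL.
Additional alveolar pressure from trapping ≈ V_trapped / C = 78.064 / 70.455 = 1.108 cmH2O.

1.1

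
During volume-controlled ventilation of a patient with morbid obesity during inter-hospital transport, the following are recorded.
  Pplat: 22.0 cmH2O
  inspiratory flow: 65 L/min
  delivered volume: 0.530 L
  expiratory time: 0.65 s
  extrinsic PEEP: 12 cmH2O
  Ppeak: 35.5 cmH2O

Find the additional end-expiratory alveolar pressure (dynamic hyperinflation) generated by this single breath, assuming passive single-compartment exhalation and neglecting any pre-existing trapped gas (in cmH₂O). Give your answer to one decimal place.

Flow: 65 L/min ÷ 60 = 1.0833 L/s.
R = (PIP − Pplat)/V̇ = (35.5 − 22.0) / 1.0833 = 13.5/1.0833 = 12.462 cmH2O·s/L.
C = Vt/(Pplat − PEEP) = 530.0 / (22.0 − 12) = 530.0/10.0 = 53.0 mL/cmH2O.
τ = R × C = 12.462 × 0.053 L/cmH2O = 0.6605 s.
Fraction remaining = e^(−Te/τ) = e^(−0.65/0.6605) = 0.3738; trapped volume = 530.0 × 0.3738 = 198.11 mL.
Additional alveolar pressure from trapping ≈ V_trapped / C = 198.11 / 53.0 = 3.738 cmH2O.

3.7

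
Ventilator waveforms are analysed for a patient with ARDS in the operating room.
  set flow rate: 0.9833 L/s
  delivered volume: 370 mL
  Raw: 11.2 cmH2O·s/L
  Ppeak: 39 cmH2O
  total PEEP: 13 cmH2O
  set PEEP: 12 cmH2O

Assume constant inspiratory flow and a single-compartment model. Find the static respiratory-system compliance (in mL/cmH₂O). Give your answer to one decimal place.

Total PEEP = 13 cmH2O (set 12 + intrinsic 1); this is the baseline alveolar pressure.
Equation of motion (constant flow): PIP = Vt/C + R·V̇ + PEEP.
Vt/C = PIP − R·V̇ − PEEP = 39 − 11.2×0.9833 − 13 = 39 − 11.013 − 13 = 14.987 cmH2O.
C = Vt / 14.987 = 370 / 14.987 = 24.688 mL/cmH2O.

24.7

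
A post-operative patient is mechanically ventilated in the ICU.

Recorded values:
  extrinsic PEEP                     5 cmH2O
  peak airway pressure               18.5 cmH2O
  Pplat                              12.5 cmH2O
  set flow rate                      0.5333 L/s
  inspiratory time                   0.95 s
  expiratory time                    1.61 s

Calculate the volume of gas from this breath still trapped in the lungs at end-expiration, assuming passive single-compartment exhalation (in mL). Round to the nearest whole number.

Vt = flow × Ti = 0.5333 L/s × 0.95 s × 1000 mL/L = 506.64 mL.
R = (PIP − Pplat)/V̇ = (18.5 − 12.5) / 0.5333 = 6.0/0.5333 = 11.251 cmH2O·s/L.
C = Vt/(Pplat − PEEP) = 506.64 / (12.5 − 5) = 506.64/7.5 = 67.552 mL/cmH2O.
τ = R × C = 11.251 × 0.06755 L/cmH2O = 0.76 s.
Fraction remaining = e^(−Te/τ) = e^(−1.61/0.76) = 0.1202.
Trapped volume = 506.64 × 0.1202 = 60.898 mL.

61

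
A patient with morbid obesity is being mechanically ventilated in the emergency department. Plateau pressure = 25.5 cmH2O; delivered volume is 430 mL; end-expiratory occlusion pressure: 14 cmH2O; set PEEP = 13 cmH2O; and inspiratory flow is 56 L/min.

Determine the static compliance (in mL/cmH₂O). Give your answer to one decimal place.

End-expiratory occlusion gives total PEEP = 14 cmH2O (intrinsic PEEP = 14 − 13 = 1). Use total PEEP for the elastic gradient.
Cstat = Vt / (Pplat − PEEPtotal) = 430 / (25.5 − 14) = 430 / 11.5 = 37.391 mL/cmH2O.

37.4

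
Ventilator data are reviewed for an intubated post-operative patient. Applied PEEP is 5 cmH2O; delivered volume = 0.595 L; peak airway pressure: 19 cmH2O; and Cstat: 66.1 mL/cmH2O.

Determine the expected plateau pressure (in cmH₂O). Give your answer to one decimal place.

Pplat = PEEP + Vt / Cstat = 5 + 595 / 66.1 = 5 + 9.002 = 14.002 cmH2O.

14.0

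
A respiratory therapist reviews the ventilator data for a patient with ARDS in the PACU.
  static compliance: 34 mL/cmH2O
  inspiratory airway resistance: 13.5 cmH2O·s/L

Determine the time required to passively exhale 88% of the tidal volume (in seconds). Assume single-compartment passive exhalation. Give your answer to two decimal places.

τ = R × C = 13.5 × 34 mL/cmH2O = 13.5 × 0.034 L/cmH2O = 0.459 s.
Exhaled fraction f = 1 − e^(−t/τ) → t = −τ·ln(1 − f) = −0.459·ln(0.12) = 0.9732 s.

0.97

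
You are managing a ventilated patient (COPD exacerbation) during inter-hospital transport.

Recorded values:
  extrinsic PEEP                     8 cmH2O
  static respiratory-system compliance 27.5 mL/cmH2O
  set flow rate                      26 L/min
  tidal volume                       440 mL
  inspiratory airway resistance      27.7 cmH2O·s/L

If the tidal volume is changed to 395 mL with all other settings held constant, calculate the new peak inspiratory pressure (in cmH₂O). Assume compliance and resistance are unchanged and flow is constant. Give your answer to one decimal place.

Flow: 26 L/min ÷ 60 = 0.4333 L/s.
PIP = Vt/C + R·V̇ + PEEP (constant-flow equation of motion).
Only the elastic term changes: ΔPIP = ΔVt / C = (395 − 440) / 27.5 = -1.636 cmH2O.
Original PIP = 440/27.5 + 27.7×0.4333 + 8 = 36.002 cmH2O; new PIP = 36.002 + (-1.636) = 34.366 cmH2O.

34.4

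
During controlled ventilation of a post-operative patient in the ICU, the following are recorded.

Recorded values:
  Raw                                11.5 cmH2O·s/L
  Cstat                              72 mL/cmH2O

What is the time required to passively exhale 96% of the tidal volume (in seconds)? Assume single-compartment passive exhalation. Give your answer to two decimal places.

τ = R × C = 11.5 × 72 mL/cmH2O = 11.5 × 0.072 L/cmH2O = 0.828 s.
Exhaled fraction f = 1 − e^(−t/τ) → t = −τ·ln(1 − f) = −0.828·ln(0.04) = 2.665 s.

2.67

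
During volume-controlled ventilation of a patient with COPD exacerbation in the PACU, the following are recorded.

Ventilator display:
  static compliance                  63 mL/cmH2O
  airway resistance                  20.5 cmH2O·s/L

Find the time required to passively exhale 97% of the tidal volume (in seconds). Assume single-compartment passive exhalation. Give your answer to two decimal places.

τ = R × C = 20.5 × 63 mL/cmH2O = 20.5 × 0.063 L/cmH2O = 1.292 s.
Exhaled fraction f = 1 − e^(−t/τ) → t = −τ·ln(1 − f) = −1.292·ln(0.03) = 4.53 s.

4.53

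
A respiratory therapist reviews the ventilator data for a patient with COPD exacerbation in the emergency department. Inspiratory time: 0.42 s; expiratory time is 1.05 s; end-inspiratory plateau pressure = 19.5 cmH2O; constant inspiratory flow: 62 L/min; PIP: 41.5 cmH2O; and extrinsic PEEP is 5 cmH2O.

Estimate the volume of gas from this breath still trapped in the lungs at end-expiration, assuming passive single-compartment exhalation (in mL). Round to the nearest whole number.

Flow: 62 L/min ÷ 60 = 1.0333 L/s.
Vt = flow × Ti = 1.0333 L/s × 0.42 s × 1000 mL/L = 433.99 mL.
R = (PIP − Pplat)/V̇ = (41.5 − 19.5) / 1.0333 = 22.0/1.0333 = 21.291 cmH2O·s/L.
C = Vt/(Pplat − PEEP) = 433.99 / (19.5 − 5) = 433.99/14.5 = 29.93 mL/cmH2O.
τ = R × C = 21.291 × 0.02993 L/cmH2O = 0.6372 s.
Fraction remaining = e^(−Te/τ) = e^(−1.05/0.6372) = 0.1925.
Trapped volume = 433.99 × 0.1925 = 83.543 mL.

84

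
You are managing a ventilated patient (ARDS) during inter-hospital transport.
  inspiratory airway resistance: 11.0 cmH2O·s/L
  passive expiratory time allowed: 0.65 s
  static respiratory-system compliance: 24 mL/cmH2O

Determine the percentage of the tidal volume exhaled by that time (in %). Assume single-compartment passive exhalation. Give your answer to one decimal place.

91.5

τ = R × C = 11.0 × 24 mL/cmH2O = 11.0 × 0.024 L/cmH2O = 0.264 s.
Passive exhalation: V(t)/V₀ = e^(−t/τ) = e^(−0.65/0.264) = 0.08525.
Fraction exhaled = 1 − 0.08525 = 0.9148 → 91.48%.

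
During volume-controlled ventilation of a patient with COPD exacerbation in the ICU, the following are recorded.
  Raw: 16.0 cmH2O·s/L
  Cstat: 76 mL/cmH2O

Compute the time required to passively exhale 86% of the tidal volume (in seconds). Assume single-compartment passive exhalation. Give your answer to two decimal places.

τ = R × C = 16.0 × 76 mL/cmH2O = 16.0 × 0.076 L/cmH2O = 1.216 s.
Exhaled fraction f = 1 − e^(−t/τ) → t = −τ·ln(1 − f) = −1.216·ln(0.14) = 2.391 s.

2.39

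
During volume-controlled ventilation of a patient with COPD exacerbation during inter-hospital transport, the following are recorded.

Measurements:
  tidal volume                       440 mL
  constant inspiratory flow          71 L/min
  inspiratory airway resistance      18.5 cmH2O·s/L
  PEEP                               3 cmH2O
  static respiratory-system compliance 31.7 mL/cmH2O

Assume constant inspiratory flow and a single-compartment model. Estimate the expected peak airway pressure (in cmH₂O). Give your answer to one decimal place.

38.8

Flow: 71 L/min ÷ 60 = 1.1833 L/s.
Equation of motion (constant flow): PIP = Vt/C + R·V̇ + PEEP.
PIP = 440/31.7 + 18.5×1.1833 + 3 = 13.88 + 21.891 + 3 = 38.771 cmH2O.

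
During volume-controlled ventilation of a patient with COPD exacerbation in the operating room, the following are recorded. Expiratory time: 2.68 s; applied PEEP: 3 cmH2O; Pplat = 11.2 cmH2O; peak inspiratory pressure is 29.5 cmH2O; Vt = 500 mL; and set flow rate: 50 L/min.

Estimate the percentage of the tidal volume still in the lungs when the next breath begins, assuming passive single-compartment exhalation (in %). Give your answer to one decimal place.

Flow: 50 L/min ÷ 60 = 0.8333 L/s.
R = (PIP − Pplat)/V̇ = (29.5 − 11.2) / 0.8333 = 18.3/0.8333 = 21.961 cmH2O·s/L.
C = Vt/(Pplat − PEEP) = 500.0 / (11.2 − 3) = 500.0/8.2 = 60.976 mL/cmH2O.
τ = R × C = 21.961 × 0.06098 L/cmH2O = 1.339 s.
Fraction remaining at end-expiration = e^(−Te/τ) = e^(−2.68/1.339) = 0.1351 → 13.51%.

13.5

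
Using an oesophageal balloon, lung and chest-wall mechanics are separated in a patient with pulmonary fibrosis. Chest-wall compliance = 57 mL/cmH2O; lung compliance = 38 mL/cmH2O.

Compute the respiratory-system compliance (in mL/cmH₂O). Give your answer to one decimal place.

Lung and chest wall are elastances in series: 1/Crs = 1/CL + 1/Ccw.
1/Crs = 1/38 + 1/57 = 0.04386.
Crs = 22.8 mL/cmH2O.

22.8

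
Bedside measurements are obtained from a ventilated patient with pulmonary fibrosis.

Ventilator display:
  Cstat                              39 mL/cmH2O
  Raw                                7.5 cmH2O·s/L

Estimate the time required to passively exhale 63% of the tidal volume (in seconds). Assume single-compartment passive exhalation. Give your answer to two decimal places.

0.29

τ = R × C = 7.5 × 39 mL/cmH2O = 7.5 × 0.039 L/cmH2O = 0.2925 s.
Exhaled fraction f = 1 − e^(−t/τ) → t = −τ·ln(1 − f) = −0.2925·ln(0.37) = 0.2908 s.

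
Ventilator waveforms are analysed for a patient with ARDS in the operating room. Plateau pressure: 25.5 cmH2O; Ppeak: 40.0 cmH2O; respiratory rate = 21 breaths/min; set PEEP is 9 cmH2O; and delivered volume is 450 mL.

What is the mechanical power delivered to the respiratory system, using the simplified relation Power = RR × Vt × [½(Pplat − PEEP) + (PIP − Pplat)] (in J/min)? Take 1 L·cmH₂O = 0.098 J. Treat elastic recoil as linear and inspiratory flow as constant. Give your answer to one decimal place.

21.1

Per-breath work = Vt × [½(Pplat−PEEP) + (PIP−Pplat)] = 0.450 × [0.5×16.5 + 14.5] = 0.450 × 22.75 = 10.238 L·cmH2O.
Power = 21 × 10.238 = 215.0 L·cmH2O/min.
× 0.098 J/(L·cmH2O) → 21.07 J/min.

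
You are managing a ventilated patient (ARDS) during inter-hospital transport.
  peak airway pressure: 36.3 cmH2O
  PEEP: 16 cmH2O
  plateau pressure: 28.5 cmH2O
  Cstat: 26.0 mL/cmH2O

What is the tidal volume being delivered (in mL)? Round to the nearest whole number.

325

Vt = Cstat × (Pplat − PEEP) = 26.0 × (28.5 − 16) = 26.0 × 12.5 = 325.0 mL.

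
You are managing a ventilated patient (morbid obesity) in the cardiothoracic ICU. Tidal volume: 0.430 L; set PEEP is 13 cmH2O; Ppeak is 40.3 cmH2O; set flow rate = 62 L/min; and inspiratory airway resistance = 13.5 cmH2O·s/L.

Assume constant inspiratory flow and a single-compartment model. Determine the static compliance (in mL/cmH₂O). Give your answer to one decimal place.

Flow: 62 L/min ÷ 60 = 1.0333 L/s.
Equation of motion (constant flow): PIP = Vt/C + R·V̇ + PEEP.
Vt/C = PIP − R·V̇ − PEEP = 40.3 − 13.5×1.0333 − 13 = 40.3 − 13.95 − 13 = 13.35 cmH2O.
C = Vt / 13.35 = 430 / 13.35 = 32.21 mL/cmH2O.

32.2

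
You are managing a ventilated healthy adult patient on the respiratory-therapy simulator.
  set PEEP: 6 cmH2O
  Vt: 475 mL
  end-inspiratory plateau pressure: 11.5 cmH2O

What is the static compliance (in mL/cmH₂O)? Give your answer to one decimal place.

86.4

Cstat = Vt / (Pplat − PEEP) = 475 / (11.5 − 6) = 475 / 5.5 = 86.364 mL/cmH2O.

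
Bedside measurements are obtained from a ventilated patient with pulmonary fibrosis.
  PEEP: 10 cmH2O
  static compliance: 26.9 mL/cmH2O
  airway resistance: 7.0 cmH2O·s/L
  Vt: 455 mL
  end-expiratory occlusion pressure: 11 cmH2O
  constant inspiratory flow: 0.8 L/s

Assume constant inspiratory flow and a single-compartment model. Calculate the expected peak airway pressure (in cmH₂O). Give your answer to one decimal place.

Total PEEP = 11 cmH2O (set 10 + intrinsic 1); this is the baseline alveolar pressure.
Equation of motion (constant flow): PIP = Vt/C + R·V̇ + PEEP.
PIP = 455/26.9 + 7.0×0.8 + 11 = 16.914 + 5.6 + 11 = 33.514 cmH2O.

33.5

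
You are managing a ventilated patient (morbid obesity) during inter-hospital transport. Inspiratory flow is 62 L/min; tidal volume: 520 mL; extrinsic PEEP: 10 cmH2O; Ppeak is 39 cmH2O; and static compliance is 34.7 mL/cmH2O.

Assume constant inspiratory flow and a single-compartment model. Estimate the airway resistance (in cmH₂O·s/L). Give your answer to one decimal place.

13.6

Flow: 62 L/min ÷ 60 = 1.0333 L/s.
Equation of motion (constant flow): PIP = Vt/C + R·V̇ + PEEP.
R·V̇ = PIP − Vt/C − PEEP = 39 − 520/34.7 − 10 = 39 − 14.986 − 10 = 14.014 cmH2O.
R = 14.014 / 1.0333 = 13.562 cmH2O·s/L.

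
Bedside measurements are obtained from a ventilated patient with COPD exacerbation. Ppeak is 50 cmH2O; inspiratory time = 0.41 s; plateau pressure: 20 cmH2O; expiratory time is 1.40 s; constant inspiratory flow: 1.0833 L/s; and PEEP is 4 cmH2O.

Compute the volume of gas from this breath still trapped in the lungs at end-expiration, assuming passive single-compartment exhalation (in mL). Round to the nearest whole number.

Vt = flow × Ti = 1.0833 L/s × 0.41 s × 1000 mL/L = 444.15 mL.
R = (PIP − Pplat)/V̇ = (50 − 20) / 1.0833 = 30.0/1.0833 = 27.693 cmH2O·s/L.
C = Vt/(Pplat − PEEP) = 444.15 / (20 − 4) = 444.15/16.0 = 27.759 mL/cmH2O.
τ = R × C = 27.693 × 0.02776 L/cmH2O = 0.7688 s.
Fraction remaining = e^(−Te/τ) = e^(−1.40/0.7688) = 0.1619.
Trapped volume = 444.15 × 0.1619 = 71.908 mL.

72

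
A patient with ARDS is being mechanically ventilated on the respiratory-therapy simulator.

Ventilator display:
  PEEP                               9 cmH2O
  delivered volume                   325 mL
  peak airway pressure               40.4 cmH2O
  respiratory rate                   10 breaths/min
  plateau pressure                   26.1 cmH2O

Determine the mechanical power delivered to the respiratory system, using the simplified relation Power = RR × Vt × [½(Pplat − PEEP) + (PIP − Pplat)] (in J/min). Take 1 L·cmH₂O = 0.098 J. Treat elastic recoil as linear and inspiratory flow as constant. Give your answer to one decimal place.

7.3

Per-breath work = Vt × [½(Pplat−PEEP) + (PIP−Pplat)] = 0.325 × [0.5×17.1 + 14.3] = 0.325 × 22.85 = 7.426 L·cmH2O.
Power = 10 × 7.426 = 74.26 L·cmH2O/min.
× 0.098 J/(L·cmH2O) → 7.277 J/min.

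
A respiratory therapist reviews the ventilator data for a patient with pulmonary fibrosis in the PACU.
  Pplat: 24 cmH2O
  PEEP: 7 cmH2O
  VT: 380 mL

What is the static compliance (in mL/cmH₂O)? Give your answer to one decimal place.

Cstat = Vt / (Pplat − PEEP) = 380 / (24 − 7) = 380 / 17.0 = 22.353 mL/cmH2O.

22.4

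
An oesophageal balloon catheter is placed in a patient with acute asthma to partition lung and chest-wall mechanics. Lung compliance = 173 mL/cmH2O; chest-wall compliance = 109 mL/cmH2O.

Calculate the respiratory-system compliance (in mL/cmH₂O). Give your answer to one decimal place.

66.9

Lung and chest wall are elastances in series: 1/Crs = 1/CL + 1/Ccw.
1/Crs = 1/173 + 1/109 = 0.01495.
Crs = 66.89 mL/cmH2O.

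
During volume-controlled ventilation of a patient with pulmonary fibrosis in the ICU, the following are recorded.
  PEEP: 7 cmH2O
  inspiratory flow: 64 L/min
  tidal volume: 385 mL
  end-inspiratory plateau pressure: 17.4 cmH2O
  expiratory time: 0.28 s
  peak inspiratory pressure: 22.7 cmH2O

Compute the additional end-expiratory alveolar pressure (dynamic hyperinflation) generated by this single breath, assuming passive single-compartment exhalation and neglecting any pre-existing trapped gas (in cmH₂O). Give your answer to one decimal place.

2.3

Flow: 64 L/min ÷ 60 = 1.0667 L/s.
R = (PIP − Pplat)/V̇ = (22.7 − 17.4) / 1.0667 = 5.3/1.0667 = 4.969 cmH2O·s/L.
C = Vt/(Pplat − PEEP) = 385.0 / (17.4 − 7) = 385.0/10.4 = 37.019 mL/cmH2O.
τ = R × C = 4.969 × 0.03702 L/cmH2O = 0.184 s.
Fraction remaining = e^(−Te/τ) = e^(−0.28/0.184) = 0.2183; trapped volume = 385.0 × 0.2183 = 84.046 mL.
Additional alveolar pressure from trapping ≈ V_trapped / C = 84.046 / 37.019 = 2.27 cmH2O.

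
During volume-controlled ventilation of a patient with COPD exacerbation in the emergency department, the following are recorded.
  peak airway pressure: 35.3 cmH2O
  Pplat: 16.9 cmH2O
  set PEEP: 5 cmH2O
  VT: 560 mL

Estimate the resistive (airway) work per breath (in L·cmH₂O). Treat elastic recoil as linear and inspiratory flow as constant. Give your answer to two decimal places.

10.30

With constant inspiratory flow the resistive pressure is constant at PIP − Pplat = 35.3 − 16.9 = 18.4 cmH2O, so resistive work = 18.4 × 0.560 = 10.304 L·cmH2O.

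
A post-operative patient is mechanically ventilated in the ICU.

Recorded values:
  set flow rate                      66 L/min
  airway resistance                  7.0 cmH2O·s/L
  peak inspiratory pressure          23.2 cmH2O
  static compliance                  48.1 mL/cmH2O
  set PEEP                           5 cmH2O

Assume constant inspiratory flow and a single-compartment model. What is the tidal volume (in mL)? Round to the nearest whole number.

505

Flow: 66 L/min ÷ 60 = 1.1 L/s.
Equation of motion (constant flow): PIP = Vt/C + R·V̇ + PEEP.
Vt/C = PIP − R·V̇ − PEEP = 23.2 − 7.7 − 5 = 10.5 cmH2O.
Vt = C × 10.5 = 48.1 × 10.5 = 505.05 mL.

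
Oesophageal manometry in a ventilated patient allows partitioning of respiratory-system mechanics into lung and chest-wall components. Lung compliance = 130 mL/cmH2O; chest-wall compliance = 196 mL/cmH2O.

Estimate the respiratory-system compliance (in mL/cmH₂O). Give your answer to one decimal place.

78.2

Lung and chest wall are elastances in series: 1/Crs = 1/CL + 1/Ccw.
1/Crs = 1/130 + 1/196 = 0.01279.
Crs = 78.186 mL/cmH2O.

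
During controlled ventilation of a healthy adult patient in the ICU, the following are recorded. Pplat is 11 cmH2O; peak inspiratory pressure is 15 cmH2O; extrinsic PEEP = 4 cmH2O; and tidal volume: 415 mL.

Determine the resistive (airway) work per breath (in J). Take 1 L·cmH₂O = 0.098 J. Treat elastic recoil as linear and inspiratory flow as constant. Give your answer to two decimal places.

With constant inspiratory flow the resistive pressure is constant at PIP − Pplat = 15 − 11 = 4.0 cmH2O, so resistive work = 4.0 × 0.415 = 1.66 L·cmH2O.
× 0.098 J/(L·cmH2O) → 0.1627 J.

0.16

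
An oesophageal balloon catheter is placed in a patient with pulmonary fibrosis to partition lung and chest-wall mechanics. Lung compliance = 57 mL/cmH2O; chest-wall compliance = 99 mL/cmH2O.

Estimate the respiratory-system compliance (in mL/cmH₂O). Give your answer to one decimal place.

Lung and chest wall are elastances in series: 1/Crs = 1/CL + 1/Ccw.
1/Crs = 1/57 + 1/99 = 0.02764.
Crs = 36.179 mL/cmH2O.

36.2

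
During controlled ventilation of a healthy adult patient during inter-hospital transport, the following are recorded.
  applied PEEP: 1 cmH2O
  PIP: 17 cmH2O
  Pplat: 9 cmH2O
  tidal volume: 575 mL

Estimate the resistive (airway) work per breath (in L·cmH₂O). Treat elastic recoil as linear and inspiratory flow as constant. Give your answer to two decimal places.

4.60

With constant inspiratory flow the resistive pressure is constant at PIP − Pplat = 17 − 9 = 8.0 cmH2O, so resistive work = 8.0 × 0.575 = 4.6 L·cmH2O.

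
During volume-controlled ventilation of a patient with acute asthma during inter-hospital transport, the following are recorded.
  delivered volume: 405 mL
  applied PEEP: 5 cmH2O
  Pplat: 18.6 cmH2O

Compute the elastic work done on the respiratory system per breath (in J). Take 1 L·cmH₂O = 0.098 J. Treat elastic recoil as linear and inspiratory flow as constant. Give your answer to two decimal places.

0.27

Elastic work ≈ ½ × (Pplat − PEEP) × Vt = 0.5 × (18.6 − 5) × 0.405 L = 0.5 × 13.6 × 0.405 = 2.754 L·cmH2O.
× 0.098 J/(L·cmH2O) → 0.2699 J.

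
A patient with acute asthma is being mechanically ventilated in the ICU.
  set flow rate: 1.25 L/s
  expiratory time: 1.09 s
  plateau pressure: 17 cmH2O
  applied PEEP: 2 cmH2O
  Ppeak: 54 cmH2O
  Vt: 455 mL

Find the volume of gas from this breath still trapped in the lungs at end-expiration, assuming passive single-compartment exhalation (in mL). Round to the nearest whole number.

R = (PIP − Pplat)/V̇ = (54 − 17) / 1.25 = 37.0/1.25 = 29.6 cmH2O·s/L.
C = Vt/(Pplat − PEEP) = 455.0 / (17 − 2) = 455.0/15.0 = 30.333 mL/cmH2O.
τ = R × C = 29.6 × 0.03033 L/cmH2O = 0.8978 s.
Fraction remaining = e^(−Te/τ) = e^(−1.09/0.8978) = 0.297.
Trapped volume = 455.0 × 0.297 = 135.14 mL.

135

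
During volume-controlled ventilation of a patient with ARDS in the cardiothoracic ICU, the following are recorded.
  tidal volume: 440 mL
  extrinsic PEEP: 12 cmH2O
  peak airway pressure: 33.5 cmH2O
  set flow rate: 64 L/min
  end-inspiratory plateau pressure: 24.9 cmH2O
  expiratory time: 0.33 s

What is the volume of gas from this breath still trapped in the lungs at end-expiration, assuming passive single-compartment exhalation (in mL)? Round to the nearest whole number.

Flow: 64 L/min ÷ 60 = 1.0667 L/s.
R = (PIP − Pplat)/V̇ = (33.5 − 24.9) / 1.0667 = 8.6/1.0667 = 8.062 cmH2O·s/L.
C = Vt/(Pplat − PEEP) = 440.0 / (24.9 − 12) = 440.0/12.9 = 34.109 mL/cmH2O.
τ = R × C = 8.062 × 0.03411 L/cmH2O = 0.275 s.
Fraction remaining = e^(−Te/τ) = e^(−0.33/0.275) = 0.3012.
Trapped volume = 440.0 × 0.3012 = 132.53 mL.

133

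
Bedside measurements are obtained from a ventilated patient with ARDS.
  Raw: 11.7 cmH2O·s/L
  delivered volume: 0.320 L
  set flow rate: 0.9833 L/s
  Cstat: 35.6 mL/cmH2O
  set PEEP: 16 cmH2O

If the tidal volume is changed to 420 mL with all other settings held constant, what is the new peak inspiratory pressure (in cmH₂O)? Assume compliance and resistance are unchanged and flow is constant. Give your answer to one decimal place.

PIP = Vt/C + R·V̇ + PEEP (constant-flow equation of motion).
Only the elastic term changes: ΔPIP = ΔVt / C = (420 − 320) / 35.6 = 2.809 cmH2O.
Original PIP = 320/35.6 + 11.7×0.9833 + 16 = 36.493 cmH2O; new PIP = 36.493 + (2.809) = 39.302 cmH2O.

39.3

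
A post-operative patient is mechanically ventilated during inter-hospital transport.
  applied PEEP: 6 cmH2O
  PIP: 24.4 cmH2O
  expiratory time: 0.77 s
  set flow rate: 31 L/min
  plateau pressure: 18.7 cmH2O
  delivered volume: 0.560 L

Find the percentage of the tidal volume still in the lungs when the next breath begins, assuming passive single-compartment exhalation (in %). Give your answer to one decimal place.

20.5

Flow: 31 L/min ÷ 60 = 0.5167 L/s.
R = (PIP − Pplat)/V̇ = (24.4 − 18.7) / 0.5167 = 5.7/0.5167 = 11.032 cmH2O·s/L.
C = Vt/(Pplat − PEEP) = 560.0 / (18.7 − 6) = 560.0/12.7 = 44.094 mL/cmH2O.
τ = R × C = 11.032 × 0.04409 L/cmH2O = 0.4864 s.
Fraction remaining at end-expiration = e^(−Te/τ) = e^(−0.77/0.4864) = 0.2053 → 20.53%.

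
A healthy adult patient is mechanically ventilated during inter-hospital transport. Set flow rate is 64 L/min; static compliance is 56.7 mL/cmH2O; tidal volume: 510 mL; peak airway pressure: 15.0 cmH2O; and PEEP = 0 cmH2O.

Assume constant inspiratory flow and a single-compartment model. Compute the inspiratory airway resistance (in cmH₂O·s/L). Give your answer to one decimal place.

5.6

Flow: 64 L/min ÷ 60 = 1.0667 L/s.
Equation of motion (constant flow): PIP = Vt/C + R·V̇ + PEEP.
R·V̇ = PIP − Vt/C − PEEP = 15.0 − 510/56.7 − 0 = 15.0 − 8.995 − 0 = 6.005 cmH2O.
R = 6.005 / 1.0667 = 5.63 cmH2O·s/L.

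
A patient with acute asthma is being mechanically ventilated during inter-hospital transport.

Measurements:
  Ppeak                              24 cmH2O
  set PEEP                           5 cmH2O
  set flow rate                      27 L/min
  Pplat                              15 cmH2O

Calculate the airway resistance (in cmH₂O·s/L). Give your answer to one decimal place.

20.0

Flow: 27 L/min ÷ 60 = 0.45 L/s.
Raw = (PIP − Pplat) / flow = (24 − 15) / 0.45 = 9.0 / 0.45 = 20.0 cmH2O·s/L.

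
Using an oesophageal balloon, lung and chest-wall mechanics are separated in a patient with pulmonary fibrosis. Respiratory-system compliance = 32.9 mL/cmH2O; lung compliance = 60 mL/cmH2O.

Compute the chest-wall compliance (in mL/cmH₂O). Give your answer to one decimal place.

1/Ccw = 1/Crs − 1/CL.
1/Ccw = 1/32.9 − 1/60 = 0.01373.
Ccw = 72.833 mL/cmH2O.

72.8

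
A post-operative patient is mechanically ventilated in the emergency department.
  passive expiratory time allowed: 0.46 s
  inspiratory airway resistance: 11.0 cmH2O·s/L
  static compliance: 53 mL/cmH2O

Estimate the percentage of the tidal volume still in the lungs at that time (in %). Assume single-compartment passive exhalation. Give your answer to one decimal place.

45.4

τ = R × C = 11.0 × 53 mL/cmH2O = 11.0 × 0.053 L/cmH2O = 0.583 s.
Passive exhalation: V(t)/V₀ = e^(−t/τ) = e^(−0.46/0.583) = 0.4543.
Fraction remaining = 0.4543 → 45.43%.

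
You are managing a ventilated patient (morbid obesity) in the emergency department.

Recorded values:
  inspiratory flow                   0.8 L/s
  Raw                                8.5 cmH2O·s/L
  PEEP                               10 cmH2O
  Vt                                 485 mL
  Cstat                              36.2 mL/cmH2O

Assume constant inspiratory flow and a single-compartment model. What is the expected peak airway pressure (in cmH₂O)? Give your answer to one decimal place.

Equation of motion (constant flow): PIP = Vt/C + R·V̇ + PEEP.
PIP = 485/36.2 + 8.5×0.8 + 10 = 13.398 + 6.8 + 10 = 30.198 cmH2O.

30.2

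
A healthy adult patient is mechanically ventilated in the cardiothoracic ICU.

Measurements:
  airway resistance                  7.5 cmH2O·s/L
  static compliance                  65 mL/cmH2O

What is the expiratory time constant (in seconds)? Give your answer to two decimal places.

0.49

τ = R × C = 7.5 × 65 mL/cmH2O = 7.5 × 0.065 L/cmH2O = 0.4875 s.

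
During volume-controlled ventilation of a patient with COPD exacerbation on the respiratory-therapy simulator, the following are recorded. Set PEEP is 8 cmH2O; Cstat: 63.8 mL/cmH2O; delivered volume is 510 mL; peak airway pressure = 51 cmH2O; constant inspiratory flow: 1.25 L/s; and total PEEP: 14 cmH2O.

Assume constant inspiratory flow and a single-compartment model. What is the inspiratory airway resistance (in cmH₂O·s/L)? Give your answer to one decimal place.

Total PEEP = 14 cmH2O (set 8 + intrinsic 6); this is the baseline alveolar pressure.
Equation of motion (constant flow): PIP = Vt/C + R·V̇ + PEEP.
R·V̇ = PIP − Vt/C − PEEP = 51 − 510/63.8 − 14 = 51 − 7.994 − 14 = 29.006 cmH2O.
R = 29.006 / 1.25 = 23.205 cmH2O·s/L.

23.2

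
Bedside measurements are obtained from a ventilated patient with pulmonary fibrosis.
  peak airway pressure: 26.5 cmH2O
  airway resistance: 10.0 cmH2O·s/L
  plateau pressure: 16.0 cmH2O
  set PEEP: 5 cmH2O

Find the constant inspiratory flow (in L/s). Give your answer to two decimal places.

flow = (PIP − Pplat) / Raw = 10.5 / 10.0 = 1.05 L/s.

1.05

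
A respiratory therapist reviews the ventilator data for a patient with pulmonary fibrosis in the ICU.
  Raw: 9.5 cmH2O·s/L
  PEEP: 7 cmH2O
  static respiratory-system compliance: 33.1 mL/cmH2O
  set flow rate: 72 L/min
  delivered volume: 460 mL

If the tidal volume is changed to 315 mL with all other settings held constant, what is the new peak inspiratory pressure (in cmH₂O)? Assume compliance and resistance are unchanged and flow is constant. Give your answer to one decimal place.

27.9

Flow: 72 L/min ÷ 60 = 1.2 L/s.
PIP = Vt/C + R·V̇ + PEEP (constant-flow equation of motion).
Only the elastic term changes: ΔPIP = ΔVt / C = (315 − 460) / 33.1 = -4.381 cmH2O.
Original PIP = 460/33.1 + 9.5×1.2 + 7 = 32.297 cmH2O; new PIP = 32.297 + (-4.381) = 27.916 cmH2O.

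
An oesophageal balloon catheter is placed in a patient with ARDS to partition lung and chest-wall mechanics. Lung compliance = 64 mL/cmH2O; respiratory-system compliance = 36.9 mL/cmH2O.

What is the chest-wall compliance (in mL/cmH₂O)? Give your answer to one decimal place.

1/Ccw = 1/Crs − 1/CL.
1/Ccw = 1/36.9 − 1/64 = 0.01148.
Ccw = 87.108 mL/cmH2O.

87.1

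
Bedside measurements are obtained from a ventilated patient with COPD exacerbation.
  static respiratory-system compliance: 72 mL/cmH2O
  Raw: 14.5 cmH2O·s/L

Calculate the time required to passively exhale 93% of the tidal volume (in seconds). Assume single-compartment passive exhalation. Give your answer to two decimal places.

2.78

τ = R × C = 14.5 × 72 mL/cmH2O = 14.5 × 0.072 L/cmH2O = 1.044 s.
Exhaled fraction f = 1 − e^(−t/τ) → t = −τ·ln(1 − f) = −1.044·ln(0.07) = 2.776 s.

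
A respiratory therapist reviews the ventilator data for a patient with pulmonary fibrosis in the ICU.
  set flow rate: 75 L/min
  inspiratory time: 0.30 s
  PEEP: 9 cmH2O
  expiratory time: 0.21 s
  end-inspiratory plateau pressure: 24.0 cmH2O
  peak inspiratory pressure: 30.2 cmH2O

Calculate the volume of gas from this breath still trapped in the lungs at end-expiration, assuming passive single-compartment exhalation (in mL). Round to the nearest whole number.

69

Flow: 75 L/min ÷ 60 = 1.25 L/s.
Vt = flow × Ti = 1.25 L/s × 0.30 s × 1000 mL/L = 375.0 mL.
R = (PIP − Pplat)/V̇ = (30.2 − 24.0) / 1.25 = 6.2/1.25 = 4.96 cmH2O·s/L.
C = Vt/(Pplat − PEEP) = 375.0 / (24.0 − 9) = 375.0/15.0 = 25.0 mL/cmH2O.
τ = R × C = 4.96 × 0.025 L/cmH2O = 0.124 s.
Fraction remaining = e^(−Te/τ) = e^(−0.21/0.124) = 0.1839.
Trapped volume = 375.0 × 0.1839 = 68.963 mL.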